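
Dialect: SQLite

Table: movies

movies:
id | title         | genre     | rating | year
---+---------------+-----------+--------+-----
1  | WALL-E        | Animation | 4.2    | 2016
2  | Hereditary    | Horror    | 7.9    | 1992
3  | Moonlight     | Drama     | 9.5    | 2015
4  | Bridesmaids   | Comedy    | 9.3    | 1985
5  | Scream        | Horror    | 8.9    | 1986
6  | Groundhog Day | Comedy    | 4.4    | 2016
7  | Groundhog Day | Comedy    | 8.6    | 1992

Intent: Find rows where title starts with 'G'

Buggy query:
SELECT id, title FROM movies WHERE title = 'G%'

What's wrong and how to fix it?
Bug: Wildcards only work with LIKE; '=' treats '%' as a literal character

Fix: Replace '=' with LIKE so 'G%' is treated as a pattern

Corrected query:
SELECT id, title FROM movies WHERE title LIKE 'G%'

Result:
id | title        
---+--------------
6  | Groundhog Day
7  | Groundhog Day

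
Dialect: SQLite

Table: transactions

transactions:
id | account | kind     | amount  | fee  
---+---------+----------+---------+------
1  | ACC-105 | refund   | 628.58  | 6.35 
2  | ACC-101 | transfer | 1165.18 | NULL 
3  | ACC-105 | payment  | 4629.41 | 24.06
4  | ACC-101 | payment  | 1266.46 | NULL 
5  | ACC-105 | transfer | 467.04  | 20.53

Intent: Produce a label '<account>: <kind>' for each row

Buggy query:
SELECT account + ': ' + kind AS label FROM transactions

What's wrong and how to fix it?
Bug: '+' is numeric addition; on text columns SQLite converts them to 0 instead of concatenating

Fix: Use the || operator for string concatenation

Corrected query:
SELECT account || ': ' || kind AS label FROM transactions

Result:
label            
-----------------
ACC-105: refund  
ACC-101: transfer
ACC-105: payment 
ACC-101: payment 
ACC-105: transfer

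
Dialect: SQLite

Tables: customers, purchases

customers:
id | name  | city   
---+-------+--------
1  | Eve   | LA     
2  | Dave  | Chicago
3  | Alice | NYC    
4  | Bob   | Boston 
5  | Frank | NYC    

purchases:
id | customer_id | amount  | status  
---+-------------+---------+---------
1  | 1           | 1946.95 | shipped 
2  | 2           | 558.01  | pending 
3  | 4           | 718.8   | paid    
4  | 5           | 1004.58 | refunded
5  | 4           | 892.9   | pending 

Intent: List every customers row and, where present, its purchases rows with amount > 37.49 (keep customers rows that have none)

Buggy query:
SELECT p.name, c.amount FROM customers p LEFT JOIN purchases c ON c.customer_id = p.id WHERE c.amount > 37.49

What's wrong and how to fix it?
Bug: A WHERE condition on the right-hand table after LEFT JOIN drops unmatched parents

Fix: Move the right-table condition into the ON clause so unmatched parents are kept

Corrected query:
SELECT p.name, c.amount FROM customers p LEFT JOIN purchases c ON c.customer_id = p.id AND c.amount > 37.49

Result:
name  | amount 
------+--------
Eve   | 1946.95
Dave  | 558.01 
Alice | NULL   
Bob   | 718.8  
Bob   | 892.9  
Frank | 1004.58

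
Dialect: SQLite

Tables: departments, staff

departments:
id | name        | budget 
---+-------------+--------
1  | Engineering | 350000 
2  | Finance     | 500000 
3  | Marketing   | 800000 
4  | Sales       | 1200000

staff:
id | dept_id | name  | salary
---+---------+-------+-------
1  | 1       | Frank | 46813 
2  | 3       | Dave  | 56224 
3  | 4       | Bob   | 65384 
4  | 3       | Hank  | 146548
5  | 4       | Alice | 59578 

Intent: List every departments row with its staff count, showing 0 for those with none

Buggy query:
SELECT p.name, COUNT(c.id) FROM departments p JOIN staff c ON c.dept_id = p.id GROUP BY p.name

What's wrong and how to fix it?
Bug: An inner join excludes parents with zero children

Fix: Use LEFT JOIN so parents without children still appear (COUNT(c.id) gives 0)

Corrected query:
SELECT p.name, COUNT(c.id) FROM departments p LEFT JOIN staff c ON c.dept_id = p.id GROUP BY p.name

Result:
name        | COUNT(c.id)
------------+------------
Engineering | 1          
Finance     | 0          
Marketing   | 2          
Sales       | 2          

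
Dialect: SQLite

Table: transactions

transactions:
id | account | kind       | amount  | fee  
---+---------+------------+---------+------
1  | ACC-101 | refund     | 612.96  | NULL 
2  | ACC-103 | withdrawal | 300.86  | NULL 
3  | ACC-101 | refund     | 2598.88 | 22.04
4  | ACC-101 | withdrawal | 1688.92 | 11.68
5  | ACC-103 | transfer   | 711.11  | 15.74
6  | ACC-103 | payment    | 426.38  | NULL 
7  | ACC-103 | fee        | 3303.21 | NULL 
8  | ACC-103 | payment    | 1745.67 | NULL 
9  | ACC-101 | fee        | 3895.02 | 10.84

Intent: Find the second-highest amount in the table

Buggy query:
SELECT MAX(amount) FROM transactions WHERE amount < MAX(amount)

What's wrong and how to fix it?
Bug: The inner MAX is an aggregate inside WHERE, which is not allowed

Fix: Put the inner MAX in a scalar subquery

Corrected query:
SELECT MAX(amount) FROM transactions WHERE amount < (SELECT MAX(amount) FROM transactions)

Result:
MAX(amount)
-----------
3303.21    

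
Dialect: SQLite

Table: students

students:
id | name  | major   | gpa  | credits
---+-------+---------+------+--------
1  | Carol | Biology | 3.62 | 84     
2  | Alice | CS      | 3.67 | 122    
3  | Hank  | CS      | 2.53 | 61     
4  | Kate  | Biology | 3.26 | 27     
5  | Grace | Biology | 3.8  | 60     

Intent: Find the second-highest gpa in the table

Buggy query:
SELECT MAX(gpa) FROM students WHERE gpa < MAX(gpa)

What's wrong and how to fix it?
Bug: MAX(gpa) on the right of the comparison is an aggregate-in-WHERE error

Fix: Compute the overall MAX in a subquery, then take MAX of rows below it

Corrected query:
SELECT MAX(gpa) FROM students WHERE gpa < (SELECT MAX(gpa) FROM students)

Result:
MAX(gpa)
--------
3.67    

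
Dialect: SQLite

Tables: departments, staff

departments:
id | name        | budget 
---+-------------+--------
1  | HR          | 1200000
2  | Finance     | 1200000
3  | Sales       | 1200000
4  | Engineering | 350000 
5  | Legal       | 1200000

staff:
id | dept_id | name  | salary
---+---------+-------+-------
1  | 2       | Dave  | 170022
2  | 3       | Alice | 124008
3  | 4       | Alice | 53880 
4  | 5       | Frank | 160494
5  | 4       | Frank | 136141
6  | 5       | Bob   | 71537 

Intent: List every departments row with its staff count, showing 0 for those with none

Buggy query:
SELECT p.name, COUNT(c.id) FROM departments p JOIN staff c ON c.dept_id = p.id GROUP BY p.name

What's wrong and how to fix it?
Bug: An inner join excludes parents with zero children

Fix: Use LEFT JOIN so parents without children still appear (COUNT(c.id) gives 0)

Corrected query:
SELECT p.name, COUNT(c.id) FROM departments p LEFT JOIN staff c ON c.dept_id = p.id GROUP BY p.name

Result:
name        | COUNT(c.id)
------------+------------
Engineering | 2          
Finance     | 1          
HR          | 0          
Legal       | 2          
Sales       | 1          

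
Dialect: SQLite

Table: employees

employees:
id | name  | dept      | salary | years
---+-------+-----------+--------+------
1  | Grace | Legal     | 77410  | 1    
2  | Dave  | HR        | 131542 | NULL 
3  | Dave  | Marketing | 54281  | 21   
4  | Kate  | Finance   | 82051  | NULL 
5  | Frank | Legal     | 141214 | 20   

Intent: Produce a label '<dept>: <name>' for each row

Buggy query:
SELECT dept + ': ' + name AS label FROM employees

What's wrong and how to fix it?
Bug: SQLite uses || for string concatenation; + coerces text to numbers (yielding 0)

Fix: Replace + with || to concatenate text

Corrected query:
SELECT dept || ': ' || name AS label FROM employees

Result:
label          
---------------
Legal: Grace   
HR: Dave       
Marketing: Dave
Finance: Kate  
Legal: Frank   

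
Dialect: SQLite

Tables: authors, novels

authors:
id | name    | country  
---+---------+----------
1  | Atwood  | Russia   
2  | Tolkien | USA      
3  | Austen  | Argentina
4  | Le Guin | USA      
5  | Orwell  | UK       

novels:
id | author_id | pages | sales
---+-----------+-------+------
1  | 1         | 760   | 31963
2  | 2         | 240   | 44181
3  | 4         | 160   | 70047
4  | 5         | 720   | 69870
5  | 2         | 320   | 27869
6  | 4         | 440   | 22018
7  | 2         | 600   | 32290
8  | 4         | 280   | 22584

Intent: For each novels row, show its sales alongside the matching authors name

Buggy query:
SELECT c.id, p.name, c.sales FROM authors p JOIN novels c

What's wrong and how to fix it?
Bug: Missing join condition: each novels row is matched to all authors rows instead of just its own

Fix: Specify the join condition linking the foreign key to the parent id

Corrected query:
SELECT c.id, p.name, c.sales FROM authors p JOIN novels c ON c.author_id = p.id

Result:
id | name    | sales
---+---------+------
1  | Atwood  | 31963
2  | Tolkien | 44181
3  | Le Guin | 70047
4  | Orwell  | 69870
5  | Tolkien | 27869
6  | Le Guin | 22018
7  | Tolkien | 32290
8  | Le Guin | 22584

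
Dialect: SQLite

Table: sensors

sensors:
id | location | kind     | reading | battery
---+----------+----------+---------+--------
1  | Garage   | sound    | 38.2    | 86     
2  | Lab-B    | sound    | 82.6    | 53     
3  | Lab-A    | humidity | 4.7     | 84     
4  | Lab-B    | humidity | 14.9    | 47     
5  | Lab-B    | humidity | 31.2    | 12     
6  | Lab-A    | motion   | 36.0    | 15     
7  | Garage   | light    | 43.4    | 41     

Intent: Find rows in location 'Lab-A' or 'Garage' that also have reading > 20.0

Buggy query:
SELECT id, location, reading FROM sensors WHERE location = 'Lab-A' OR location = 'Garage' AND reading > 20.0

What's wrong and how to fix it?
Bug: Without parentheses, AND is evaluated before OR, so the reading filter only applies to the 'Garage' branch

Fix: Group the OR with parentheses (or use IN), then AND the threshold

Corrected query:
SELECT id, location, reading FROM sensors WHERE (location = 'Lab-A' OR location = 'Garage') AND reading > 20.0

Result:
id | location | reading
---+----------+--------
1  | Garage   | 38.2   
6  | Lab-A    | 36     
7  | Garage   | 43.4   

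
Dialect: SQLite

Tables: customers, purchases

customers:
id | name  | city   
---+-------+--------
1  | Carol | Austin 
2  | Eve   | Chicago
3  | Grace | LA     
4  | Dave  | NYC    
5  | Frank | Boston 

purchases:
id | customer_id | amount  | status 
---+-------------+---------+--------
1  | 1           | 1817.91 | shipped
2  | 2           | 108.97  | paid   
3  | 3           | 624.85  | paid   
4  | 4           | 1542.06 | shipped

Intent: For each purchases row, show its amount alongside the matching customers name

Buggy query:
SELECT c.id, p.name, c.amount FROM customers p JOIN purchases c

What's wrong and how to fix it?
Bug: JOIN with no ON clause produces a cartesian product; every purchases row pairs with every customers row

Fix: Add ON c.customer_id = p.id to the JOIN

Corrected query:
SELECT c.id, p.name, c.amount FROM customers p JOIN purchases c ON c.customer_id = p.id

Result:
id | name  | amount 
---+-------+--------
1  | Carol | 1817.91
2  | Eve   | 108.97 
3  | Grace | 624.85 
4  | Dave  | 1542.06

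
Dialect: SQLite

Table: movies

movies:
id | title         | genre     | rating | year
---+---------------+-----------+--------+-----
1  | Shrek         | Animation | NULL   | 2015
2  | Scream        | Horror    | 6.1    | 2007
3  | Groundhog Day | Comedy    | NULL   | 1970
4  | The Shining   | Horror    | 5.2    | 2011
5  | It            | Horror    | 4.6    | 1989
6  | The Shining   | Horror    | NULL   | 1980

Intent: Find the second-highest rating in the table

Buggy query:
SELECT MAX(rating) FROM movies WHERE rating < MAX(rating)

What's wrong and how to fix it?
Bug: The inner MAX is an aggregate inside WHERE, which is not allowed

Fix: Put the inner MAX in a scalar subquery

Corrected query:
SELECT MAX(rating) FROM movies WHERE rating < (SELECT MAX(rating) FROM movies)

Result:
MAX(rating)
-----------
5.2        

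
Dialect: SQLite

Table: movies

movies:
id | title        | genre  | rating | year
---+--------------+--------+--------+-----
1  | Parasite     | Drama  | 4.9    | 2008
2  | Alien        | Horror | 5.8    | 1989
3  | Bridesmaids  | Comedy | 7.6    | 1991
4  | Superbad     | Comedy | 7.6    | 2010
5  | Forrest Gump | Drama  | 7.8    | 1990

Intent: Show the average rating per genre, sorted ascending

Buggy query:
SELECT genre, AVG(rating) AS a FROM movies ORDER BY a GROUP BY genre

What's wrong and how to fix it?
Bug: GROUP BY must precede ORDER BY

Fix: Move ORDER BY to the end, after GROUP BY

Corrected query:
SELECT genre, AVG(rating) AS a FROM movies GROUP BY genre ORDER BY a

Result:
genre  | a   
-------+-----
Horror | 5.8 
Drama  | 6.35
Comedy | 7.6 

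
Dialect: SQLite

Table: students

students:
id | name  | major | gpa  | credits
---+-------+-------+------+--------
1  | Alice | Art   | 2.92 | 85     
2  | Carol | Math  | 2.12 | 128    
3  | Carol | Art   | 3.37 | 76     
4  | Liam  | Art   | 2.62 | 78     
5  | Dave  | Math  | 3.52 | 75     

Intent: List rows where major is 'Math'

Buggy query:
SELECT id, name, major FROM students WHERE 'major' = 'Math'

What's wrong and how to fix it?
Bug: Single quotes denote string literals in SQL; the column name is being compared as a constant string

Fix: Remove the quotes around the column name (or use double quotes for an identifier)

Corrected query:
SELECT id, name, major FROM students WHERE major = 'Math'

Result:
id | name  | major
---+-------+------
2  | Carol | Math 
5  | Dave  | Math 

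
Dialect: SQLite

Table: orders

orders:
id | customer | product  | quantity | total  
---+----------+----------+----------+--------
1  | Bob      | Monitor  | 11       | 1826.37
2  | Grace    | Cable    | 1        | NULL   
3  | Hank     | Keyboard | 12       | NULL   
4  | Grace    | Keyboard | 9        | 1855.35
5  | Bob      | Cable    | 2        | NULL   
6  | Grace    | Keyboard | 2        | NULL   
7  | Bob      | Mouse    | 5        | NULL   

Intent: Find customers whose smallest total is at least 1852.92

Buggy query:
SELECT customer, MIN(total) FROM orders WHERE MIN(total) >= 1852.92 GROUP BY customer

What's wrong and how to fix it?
Bug: MIN() in WHERE is a misuse of aggregate

Fix: Use HAVING for the per-group MIN condition

Corrected query:
SELECT customer, MIN(total) FROM orders GROUP BY customer HAVING MIN(total) >= 1852.92

Result:
customer | MIN(total)
---------+-----------
Grace    | 1855.35   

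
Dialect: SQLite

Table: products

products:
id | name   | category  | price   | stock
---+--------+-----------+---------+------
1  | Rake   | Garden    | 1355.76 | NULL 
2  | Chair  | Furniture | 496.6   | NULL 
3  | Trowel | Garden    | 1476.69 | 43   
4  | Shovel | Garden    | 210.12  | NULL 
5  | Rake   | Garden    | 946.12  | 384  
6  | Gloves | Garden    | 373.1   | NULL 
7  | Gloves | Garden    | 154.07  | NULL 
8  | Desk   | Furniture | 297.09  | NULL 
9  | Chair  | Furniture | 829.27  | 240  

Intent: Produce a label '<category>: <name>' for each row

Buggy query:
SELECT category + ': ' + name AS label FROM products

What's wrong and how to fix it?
Bug: '+' is numeric addition; on text columns SQLite converts them to 0 instead of concatenating

Fix: Use the || operator for string concatenation

Corrected query:
SELECT category || ': ' || name AS label FROM products

Result:
label           
----------------
Garden: Rake    
Furniture: Chair
Garden: Trowel  
Garden: Shovel  
Garden: Rake    
Garden: Gloves  
Garden: Gloves  
Furniture: Desk 
Furniture: Chair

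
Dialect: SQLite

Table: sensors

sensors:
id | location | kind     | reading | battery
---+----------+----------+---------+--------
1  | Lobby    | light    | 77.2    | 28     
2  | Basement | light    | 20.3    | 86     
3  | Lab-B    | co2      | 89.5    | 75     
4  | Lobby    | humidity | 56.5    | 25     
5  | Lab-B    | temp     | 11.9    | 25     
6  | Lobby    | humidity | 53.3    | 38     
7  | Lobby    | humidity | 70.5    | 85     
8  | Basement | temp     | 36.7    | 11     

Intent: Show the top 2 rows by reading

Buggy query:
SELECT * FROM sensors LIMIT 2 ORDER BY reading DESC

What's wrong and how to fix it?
Bug: ORDER BY cannot follow LIMIT; LIMIT is the final clause

Fix: Sort with ORDER BY, then apply LIMIT

Corrected query:
SELECT * FROM sensors ORDER BY reading DESC LIMIT 2

Result:
id | location | kind  | reading | battery
---+----------+-------+---------+--------
3  | Lab-B    | co2   | 89.5    | 75     
1  | Lobby    | light | 77.2    | 28     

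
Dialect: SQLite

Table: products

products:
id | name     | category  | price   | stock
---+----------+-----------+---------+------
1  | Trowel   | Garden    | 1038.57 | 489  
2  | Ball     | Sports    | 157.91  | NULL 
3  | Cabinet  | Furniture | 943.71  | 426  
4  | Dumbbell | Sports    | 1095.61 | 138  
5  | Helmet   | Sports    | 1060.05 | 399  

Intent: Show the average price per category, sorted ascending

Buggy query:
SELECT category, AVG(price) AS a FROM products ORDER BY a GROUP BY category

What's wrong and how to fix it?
Bug: ORDER BY appears before GROUP BY; SQL clause order requires GROUP BY first

Fix: Reorder: SELECT … FROM … GROUP BY … ORDER BY …

Corrected query:
SELECT category, AVG(price) AS a FROM products GROUP BY category ORDER BY a

Result:
category  | a      
----------+--------
Sports    | 771.19 
Furniture | 943.71 
Garden    | 1038.57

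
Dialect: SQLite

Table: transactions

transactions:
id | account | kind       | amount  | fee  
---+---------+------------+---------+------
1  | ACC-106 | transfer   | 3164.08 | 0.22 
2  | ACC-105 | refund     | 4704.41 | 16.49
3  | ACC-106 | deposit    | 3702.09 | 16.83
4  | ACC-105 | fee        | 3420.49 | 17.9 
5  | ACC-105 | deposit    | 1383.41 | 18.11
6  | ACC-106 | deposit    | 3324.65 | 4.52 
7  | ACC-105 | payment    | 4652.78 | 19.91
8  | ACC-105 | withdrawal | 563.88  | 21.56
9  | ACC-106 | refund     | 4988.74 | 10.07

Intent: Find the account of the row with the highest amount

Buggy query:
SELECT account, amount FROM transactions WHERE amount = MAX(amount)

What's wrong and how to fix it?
Bug: WHERE is evaluated per row; an aggregate over the whole table isn't defined there

Fix: Use a subquery: WHERE amount = (SELECT MAX(amount) FROM transactions)

Corrected query:
SELECT account, amount FROM transactions WHERE amount = (SELECT MAX(amount) FROM transactions)

Result:
account | amount 
--------+--------
ACC-106 | 4988.74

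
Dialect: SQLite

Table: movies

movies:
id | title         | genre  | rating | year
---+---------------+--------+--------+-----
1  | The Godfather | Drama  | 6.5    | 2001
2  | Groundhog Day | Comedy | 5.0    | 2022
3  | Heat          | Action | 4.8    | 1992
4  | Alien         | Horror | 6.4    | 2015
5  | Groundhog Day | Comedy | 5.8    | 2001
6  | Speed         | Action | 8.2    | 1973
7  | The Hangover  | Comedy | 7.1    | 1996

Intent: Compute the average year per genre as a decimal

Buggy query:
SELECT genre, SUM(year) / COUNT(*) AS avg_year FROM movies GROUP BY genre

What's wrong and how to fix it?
Bug: SUM(year) and COUNT(*) are both integers; the division truncates the fractional part

Fix: Multiply by 1.0 (or CAST to REAL) to force floating-point division

Corrected query:
SELECT genre, SUM(year) * 1.0 / COUNT(*) AS avg_year FROM movies GROUP BY genre

Result:
genre  | avg_year   
-------+------------
Action | 1982.5     
Comedy | 2006.333333
Drama  | 2001       
Horror | 2015       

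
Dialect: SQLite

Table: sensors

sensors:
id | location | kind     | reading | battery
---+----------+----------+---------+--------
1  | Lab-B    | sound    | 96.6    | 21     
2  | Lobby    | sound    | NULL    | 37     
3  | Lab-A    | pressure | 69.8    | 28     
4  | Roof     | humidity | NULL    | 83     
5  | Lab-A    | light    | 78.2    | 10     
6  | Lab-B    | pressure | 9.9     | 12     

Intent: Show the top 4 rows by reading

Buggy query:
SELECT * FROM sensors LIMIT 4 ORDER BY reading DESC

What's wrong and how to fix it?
Bug: ORDER BY cannot follow LIMIT; LIMIT is the final clause

Fix: Swap the clauses: ORDER BY first, then LIMIT

Corrected query:
SELECT * FROM sensors ORDER BY reading DESC LIMIT 4

Result:
id | location | kind     | reading | battery
---+----------+----------+---------+--------
1  | Lab-B    | sound    | 96.6    | 21     
5  | Lab-A    | light    | 78.2    | 10     
3  | Lab-A    | pressure | 69.8    | 28     
6  | Lab-B    | pressure | 9.9     | 12     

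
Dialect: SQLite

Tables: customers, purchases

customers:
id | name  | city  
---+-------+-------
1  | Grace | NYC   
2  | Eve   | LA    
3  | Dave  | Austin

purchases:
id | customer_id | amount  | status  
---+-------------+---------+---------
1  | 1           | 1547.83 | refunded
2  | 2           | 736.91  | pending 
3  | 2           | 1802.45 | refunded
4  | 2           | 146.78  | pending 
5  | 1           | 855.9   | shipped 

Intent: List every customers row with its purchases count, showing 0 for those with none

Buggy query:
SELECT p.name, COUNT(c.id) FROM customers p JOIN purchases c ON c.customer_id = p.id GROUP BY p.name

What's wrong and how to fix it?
Bug: An inner join excludes parents with zero children

Fix: Use LEFT JOIN so parents without children still appear (COUNT(c.id) gives 0)

Corrected query:
SELECT p.name, COUNT(c.id) FROM customers p LEFT JOIN purchases c ON c.customer_id = p.id GROUP BY p.name

Result:
name  | COUNT(c.id)
------+------------
Dave  | 0          
Eve   | 3          
Grace | 2          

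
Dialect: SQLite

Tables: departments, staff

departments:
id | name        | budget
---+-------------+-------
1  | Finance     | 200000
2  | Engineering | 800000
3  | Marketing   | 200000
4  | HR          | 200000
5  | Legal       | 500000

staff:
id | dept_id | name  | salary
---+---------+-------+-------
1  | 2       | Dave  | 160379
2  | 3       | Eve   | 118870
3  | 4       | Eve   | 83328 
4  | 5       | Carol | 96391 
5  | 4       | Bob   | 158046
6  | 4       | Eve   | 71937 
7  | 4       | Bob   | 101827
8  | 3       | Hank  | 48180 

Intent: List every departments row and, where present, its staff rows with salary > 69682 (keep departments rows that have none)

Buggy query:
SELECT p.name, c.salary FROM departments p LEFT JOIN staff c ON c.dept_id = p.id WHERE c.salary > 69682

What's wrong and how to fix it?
Bug: A WHERE condition on the right-hand table after LEFT JOIN drops unmatched parents

Fix: Move the right-table condition into the ON clause so unmatched parents are kept

Corrected query:
SELECT p.name, c.salary FROM departments p LEFT JOIN staff c ON c.dept_id = p.id AND c.salary > 69682

Result:
name        | salary
------------+-------
Finance     | NULL  
Engineering | 160379
Marketing   | 118870
HR          | 71937 
HR          | 83328 
HR          | 101827
HR          | 158046
Legal       | 96391 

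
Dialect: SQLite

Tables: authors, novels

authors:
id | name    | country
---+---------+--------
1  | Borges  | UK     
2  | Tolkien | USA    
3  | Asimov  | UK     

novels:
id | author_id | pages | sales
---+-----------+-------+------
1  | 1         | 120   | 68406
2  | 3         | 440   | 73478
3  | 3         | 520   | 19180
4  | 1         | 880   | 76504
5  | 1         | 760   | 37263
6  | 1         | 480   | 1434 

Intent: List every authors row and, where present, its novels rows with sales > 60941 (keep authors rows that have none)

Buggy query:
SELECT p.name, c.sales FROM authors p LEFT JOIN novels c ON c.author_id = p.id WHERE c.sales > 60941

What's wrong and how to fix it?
Bug: A WHERE condition on the right-hand table after LEFT JOIN drops unmatched parents

Fix: Put 'c.sales > 60941' in the JOIN's ON clause instead of WHERE

Corrected query:
SELECT p.name, c.sales FROM authors p LEFT JOIN novels c ON c.author_id = p.id AND c.sales > 60941

Result:
name    | sales
--------+------
Borges  | 68406
Borges  | 76504
Tolkien | NULL 
Asimov  | 73478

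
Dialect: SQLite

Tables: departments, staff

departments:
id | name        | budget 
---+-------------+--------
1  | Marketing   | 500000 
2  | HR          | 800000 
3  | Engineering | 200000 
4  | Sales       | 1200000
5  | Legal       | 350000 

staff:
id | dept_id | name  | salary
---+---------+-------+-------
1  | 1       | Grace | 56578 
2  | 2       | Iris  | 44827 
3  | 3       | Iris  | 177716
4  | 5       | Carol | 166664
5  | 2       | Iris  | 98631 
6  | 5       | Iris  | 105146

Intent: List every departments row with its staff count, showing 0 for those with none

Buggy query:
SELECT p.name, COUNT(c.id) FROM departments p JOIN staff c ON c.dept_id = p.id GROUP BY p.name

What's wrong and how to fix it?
Bug: An inner join excludes parents with zero children

Fix: Use LEFT JOIN so parents without children still appear (COUNT(c.id) gives 0)

Corrected query:
SELECT p.name, COUNT(c.id) FROM departments p LEFT JOIN staff c ON c.dept_id = p.id GROUP BY p.name

Result:
name        | COUNT(c.id)
------------+------------
Engineering | 1          
HR          | 2          
Legal       | 2          
Marketing   | 1          
Sales       | 0          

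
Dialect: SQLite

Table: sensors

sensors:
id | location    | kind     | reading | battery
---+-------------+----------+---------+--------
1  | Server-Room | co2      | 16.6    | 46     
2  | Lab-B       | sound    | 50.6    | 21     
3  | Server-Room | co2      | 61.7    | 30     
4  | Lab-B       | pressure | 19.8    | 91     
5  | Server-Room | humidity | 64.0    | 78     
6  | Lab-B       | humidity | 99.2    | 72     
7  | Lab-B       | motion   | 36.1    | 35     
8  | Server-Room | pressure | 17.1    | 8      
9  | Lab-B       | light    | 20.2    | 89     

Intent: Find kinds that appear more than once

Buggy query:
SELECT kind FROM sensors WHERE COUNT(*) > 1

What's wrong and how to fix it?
Bug: WHERE can't reference COUNT(*); aggregates are computed after WHERE

Fix: GROUP BY kind, then filter groups with HAVING COUNT(*) > 1

Corrected query:
SELECT kind FROM sensors GROUP BY kind HAVING COUNT(*) > 1

Result:
kind    
--------
co2     
humidity
pressure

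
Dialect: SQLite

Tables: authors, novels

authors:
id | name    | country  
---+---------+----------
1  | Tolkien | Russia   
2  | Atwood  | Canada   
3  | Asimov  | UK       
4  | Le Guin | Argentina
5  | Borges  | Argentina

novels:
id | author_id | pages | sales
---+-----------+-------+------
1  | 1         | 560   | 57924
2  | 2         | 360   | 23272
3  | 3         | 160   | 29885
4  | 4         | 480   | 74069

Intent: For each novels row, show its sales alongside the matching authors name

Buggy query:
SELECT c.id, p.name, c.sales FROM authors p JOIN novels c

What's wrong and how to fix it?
Bug: JOIN with no ON clause produces a cartesian product; every novels row pairs with every authors row

Fix: Specify the join condition linking the foreign key to the parent id

Corrected query:
SELECT c.id, p.name, c.sales FROM authors p JOIN novels c ON c.author_id = p.id

Result:
id | name    | sales
---+---------+------
1  | Tolkien | 57924
2  | Atwood  | 23272
3  | Asimov  | 29885
4  | Le Guin | 74069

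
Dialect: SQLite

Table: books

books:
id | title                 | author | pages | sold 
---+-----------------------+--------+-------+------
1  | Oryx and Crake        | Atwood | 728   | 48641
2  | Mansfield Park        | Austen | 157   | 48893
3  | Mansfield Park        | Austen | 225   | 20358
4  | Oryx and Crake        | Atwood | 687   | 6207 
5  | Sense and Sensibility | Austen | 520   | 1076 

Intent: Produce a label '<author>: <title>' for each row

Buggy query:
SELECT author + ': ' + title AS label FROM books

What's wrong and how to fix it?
Bug: SQLite uses || for string concatenation; + coerces text to numbers (yielding 0)

Fix: Replace + with || to concatenate text

Corrected query:
SELECT author || ': ' || title AS label FROM books

Result:
label                        
-----------------------------
Atwood: Oryx and Crake       
Austen: Mansfield Park       
Austen: Mansfield Park       
Atwood: Oryx and Crake       
Austen: Sense and Sensibility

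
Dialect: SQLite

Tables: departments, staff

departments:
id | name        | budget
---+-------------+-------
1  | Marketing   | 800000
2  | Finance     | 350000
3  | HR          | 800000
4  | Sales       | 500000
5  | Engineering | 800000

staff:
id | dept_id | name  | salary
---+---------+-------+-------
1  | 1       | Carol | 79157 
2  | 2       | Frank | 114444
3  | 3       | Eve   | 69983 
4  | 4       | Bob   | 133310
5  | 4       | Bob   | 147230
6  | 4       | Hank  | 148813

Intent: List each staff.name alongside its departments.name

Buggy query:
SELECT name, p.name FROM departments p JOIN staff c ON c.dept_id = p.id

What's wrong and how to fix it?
Bug: 'name' exists in both joined tables, so the database can't tell which one is meant

Fix: Qualify the column with its table alias (c.name)

Corrected query:
SELECT c.name, p.name FROM departments p JOIN staff c ON c.dept_id = p.id

Result:
name  | name     
------+----------
Carol | Marketing
Frank | Finance  
Eve   | HR       
Bob   | Sales    
Bob   | Sales    
Hank  | Sales    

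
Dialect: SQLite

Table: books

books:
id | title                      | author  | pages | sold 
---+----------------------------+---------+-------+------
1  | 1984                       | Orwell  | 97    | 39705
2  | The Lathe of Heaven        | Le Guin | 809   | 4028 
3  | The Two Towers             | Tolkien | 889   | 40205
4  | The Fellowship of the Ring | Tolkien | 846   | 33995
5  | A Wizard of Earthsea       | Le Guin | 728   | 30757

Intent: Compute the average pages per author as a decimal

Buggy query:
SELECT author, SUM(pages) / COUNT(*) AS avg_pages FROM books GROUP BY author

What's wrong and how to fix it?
Bug: Both operands are integers, so '/' performs integer division and truncates

Fix: Cast one side to REAL so the division keeps the fractional part

Corrected query:
SELECT author, SUM(pages) * 1.0 / COUNT(*) AS avg_pages FROM books GROUP BY author

Result:
author  | avg_pages
--------+----------
Le Guin | 768.5    
Orwell  | 97       
Tolkien | 867.5    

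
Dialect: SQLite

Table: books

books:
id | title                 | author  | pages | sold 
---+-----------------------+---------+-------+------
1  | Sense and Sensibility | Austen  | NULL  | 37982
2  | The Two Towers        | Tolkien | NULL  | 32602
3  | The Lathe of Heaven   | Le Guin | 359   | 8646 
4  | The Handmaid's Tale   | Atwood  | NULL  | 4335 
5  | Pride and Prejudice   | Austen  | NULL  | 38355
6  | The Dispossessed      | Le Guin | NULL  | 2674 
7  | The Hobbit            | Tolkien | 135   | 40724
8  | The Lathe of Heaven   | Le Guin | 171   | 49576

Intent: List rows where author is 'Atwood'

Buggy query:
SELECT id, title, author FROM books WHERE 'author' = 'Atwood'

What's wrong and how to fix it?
Bug: Single quotes denote string literals in SQL; the column name is being compared as a constant string

Fix: Remove the quotes around the column name (or use double quotes for an identifier)

Corrected query:
SELECT id, title, author FROM books WHERE author = 'Atwood'

Result:
id | title               | author
---+---------------------+-------
4  | The Handmaid's Tale | Atwood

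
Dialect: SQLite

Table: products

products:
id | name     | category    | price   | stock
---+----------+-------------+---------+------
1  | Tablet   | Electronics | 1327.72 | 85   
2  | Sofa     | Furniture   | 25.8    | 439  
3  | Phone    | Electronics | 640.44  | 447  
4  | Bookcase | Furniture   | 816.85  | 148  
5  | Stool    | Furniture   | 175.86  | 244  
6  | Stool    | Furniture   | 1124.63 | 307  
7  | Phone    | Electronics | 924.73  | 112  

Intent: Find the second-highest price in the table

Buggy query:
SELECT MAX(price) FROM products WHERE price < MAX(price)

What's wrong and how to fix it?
Bug: The inner MAX is an aggregate inside WHERE, which is not allowed

Fix: Compute the overall MAX in a subquery, then take MAX of rows below it

Corrected query:
SELECT MAX(price) FROM products WHERE price < (SELECT MAX(price) FROM products)

Result:
MAX(price)
----------
1124.63   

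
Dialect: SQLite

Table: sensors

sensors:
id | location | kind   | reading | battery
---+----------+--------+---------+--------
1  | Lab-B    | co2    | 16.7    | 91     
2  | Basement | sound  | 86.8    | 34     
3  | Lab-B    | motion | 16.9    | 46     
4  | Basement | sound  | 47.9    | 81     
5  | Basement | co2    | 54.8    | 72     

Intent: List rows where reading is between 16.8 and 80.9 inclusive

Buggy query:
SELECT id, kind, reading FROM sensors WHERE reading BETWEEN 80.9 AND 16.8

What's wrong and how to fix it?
Bug: The bounds are reversed; BETWEEN a AND b requires a <= b to match anything

Fix: Write BETWEEN 16.8 AND 80.9

Corrected query:
SELECT id, kind, reading FROM sensors WHERE reading BETWEEN 16.8 AND 80.9

Result:
id | kind   | reading
---+--------+--------
3  | motion | 16.9   
4  | sound  | 47.9   
5  | co2    | 54.8   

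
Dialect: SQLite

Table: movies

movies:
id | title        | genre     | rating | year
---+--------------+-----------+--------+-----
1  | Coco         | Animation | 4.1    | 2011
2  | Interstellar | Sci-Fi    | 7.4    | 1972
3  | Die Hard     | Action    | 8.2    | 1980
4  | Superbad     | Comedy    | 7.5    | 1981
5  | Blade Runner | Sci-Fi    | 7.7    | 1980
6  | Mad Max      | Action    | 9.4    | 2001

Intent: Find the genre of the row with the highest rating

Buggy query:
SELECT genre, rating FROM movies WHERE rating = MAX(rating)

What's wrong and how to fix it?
Bug: WHERE is evaluated per row; an aggregate over the whole table isn't defined there

Fix: Wrap MAX in a scalar subquery so WHERE compares against a single value

Corrected query:
SELECT genre, rating FROM movies WHERE rating = (SELECT MAX(rating) FROM movies)

Result:
genre  | rating
-------+-------
Action | 9.4   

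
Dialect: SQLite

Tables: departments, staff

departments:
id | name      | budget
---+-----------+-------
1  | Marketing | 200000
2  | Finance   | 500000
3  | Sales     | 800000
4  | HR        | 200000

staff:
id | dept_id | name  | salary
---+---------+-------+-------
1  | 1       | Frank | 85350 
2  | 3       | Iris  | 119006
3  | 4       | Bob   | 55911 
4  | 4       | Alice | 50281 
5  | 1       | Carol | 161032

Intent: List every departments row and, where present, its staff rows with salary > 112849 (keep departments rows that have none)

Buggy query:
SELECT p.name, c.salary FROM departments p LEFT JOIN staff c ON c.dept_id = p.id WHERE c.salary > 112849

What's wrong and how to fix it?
Bug: A WHERE condition on the right-hand table after LEFT JOIN drops unmatched parents

Fix: Put 'c.salary > 112849' in the JOIN's ON clause instead of WHERE

Corrected query:
SELECT p.name, c.salary FROM departments p LEFT JOIN staff c ON c.dept_id = p.id AND c.salary > 112849

Result:
name      | salary
----------+-------
Marketing | 161032
Finance   | NULL  
Sales     | 119006
HR        | NULL  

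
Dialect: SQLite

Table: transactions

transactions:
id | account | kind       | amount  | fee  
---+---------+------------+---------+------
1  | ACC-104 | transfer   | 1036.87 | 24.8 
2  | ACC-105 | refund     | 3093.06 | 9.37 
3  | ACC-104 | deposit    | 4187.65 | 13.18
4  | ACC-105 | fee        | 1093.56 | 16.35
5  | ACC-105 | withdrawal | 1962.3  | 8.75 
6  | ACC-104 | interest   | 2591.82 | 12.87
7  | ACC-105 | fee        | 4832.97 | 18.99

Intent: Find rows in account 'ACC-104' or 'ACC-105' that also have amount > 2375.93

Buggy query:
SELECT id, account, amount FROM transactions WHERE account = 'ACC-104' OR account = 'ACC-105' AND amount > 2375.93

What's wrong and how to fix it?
Bug: AND binds tighter than OR, so this parses as account = 'ACC-104' OR (account = 'ACC-105' AND amount > 2375.93)

Fix: Add parentheses around the OR so the AND applies to both alternatives

Corrected query:
SELECT id, account, amount FROM transactions WHERE (account = 'ACC-104' OR account = 'ACC-105') AND amount > 2375.93

Result:
id | account | amount 
---+---------+--------
2  | ACC-105 | 3093.06
3  | ACC-104 | 4187.65
6  | ACC-104 | 2591.82
7  | ACC-105 | 4832.97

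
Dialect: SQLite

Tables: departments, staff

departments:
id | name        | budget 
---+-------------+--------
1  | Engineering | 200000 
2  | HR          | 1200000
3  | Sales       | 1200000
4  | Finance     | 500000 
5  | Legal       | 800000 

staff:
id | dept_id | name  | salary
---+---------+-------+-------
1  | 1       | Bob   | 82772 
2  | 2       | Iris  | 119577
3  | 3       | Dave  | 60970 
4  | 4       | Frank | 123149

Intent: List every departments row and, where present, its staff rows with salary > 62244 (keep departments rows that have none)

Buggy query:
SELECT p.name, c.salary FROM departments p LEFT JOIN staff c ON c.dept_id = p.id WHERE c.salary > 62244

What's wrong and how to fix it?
Bug: Filtering c.salary in WHERE discards the NULL rows produced by LEFT JOIN, turning it into an inner join

Fix: Move the right-table condition into the ON clause so unmatched parents are kept

Corrected query:
SELECT p.name, c.salary FROM departments p LEFT JOIN staff c ON c.dept_id = p.id AND c.salary > 62244

Result:
name        | salary
------------+-------
Engineering | 82772 
HR          | 119577
Sales       | NULL  
Finance     | 123149
Legal       | NULL  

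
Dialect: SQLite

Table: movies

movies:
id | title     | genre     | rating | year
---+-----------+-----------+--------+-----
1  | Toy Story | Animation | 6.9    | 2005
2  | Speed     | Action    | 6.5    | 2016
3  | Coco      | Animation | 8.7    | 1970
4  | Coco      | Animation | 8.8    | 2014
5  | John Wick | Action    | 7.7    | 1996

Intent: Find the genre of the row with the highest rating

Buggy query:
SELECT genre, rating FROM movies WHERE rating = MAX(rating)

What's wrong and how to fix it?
Bug: MAX(rating) is an aggregate and cannot be used directly in WHERE

Fix: Use a subquery: WHERE rating = (SELECT MAX(rating) FROM movies)

Corrected query:
SELECT genre, rating FROM movies WHERE rating = (SELECT MAX(rating) FROM movies)

Result:
genre     | rating
----------+-------
Animation | 8.8   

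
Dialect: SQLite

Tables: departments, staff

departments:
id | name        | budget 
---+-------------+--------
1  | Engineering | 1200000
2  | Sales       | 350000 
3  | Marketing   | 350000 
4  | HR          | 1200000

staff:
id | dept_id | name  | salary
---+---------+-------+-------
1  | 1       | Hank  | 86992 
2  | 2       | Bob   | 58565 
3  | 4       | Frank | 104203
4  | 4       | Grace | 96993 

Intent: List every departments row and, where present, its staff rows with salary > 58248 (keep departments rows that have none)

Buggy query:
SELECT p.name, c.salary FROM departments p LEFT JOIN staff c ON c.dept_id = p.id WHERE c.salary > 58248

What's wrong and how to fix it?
Bug: Filtering c.salary in WHERE discards the NULL rows produced by LEFT JOIN, turning it into an inner join

Fix: Move the right-table condition into the ON clause so unmatched parents are kept

Corrected query:
SELECT p.name, c.salary FROM departments p LEFT JOIN staff c ON c.dept_id = p.id AND c.salary > 58248

Result:
name        | salary
------------+-------
Engineering | 86992 
Sales       | 58565 
Marketing   | NULL  
HR          | 96993 
HR          | 104203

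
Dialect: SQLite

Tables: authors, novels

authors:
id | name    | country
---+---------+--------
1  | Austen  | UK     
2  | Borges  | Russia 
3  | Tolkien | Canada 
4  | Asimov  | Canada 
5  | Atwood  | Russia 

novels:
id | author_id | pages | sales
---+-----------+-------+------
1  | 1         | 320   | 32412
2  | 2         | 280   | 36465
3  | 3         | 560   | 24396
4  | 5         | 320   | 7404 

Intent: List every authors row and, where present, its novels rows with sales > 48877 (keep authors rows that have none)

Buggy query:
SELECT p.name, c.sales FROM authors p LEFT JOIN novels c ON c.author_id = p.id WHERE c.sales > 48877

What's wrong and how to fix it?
Bug: Filtering c.sales in WHERE discards the NULL rows produced by LEFT JOIN, turning it into an inner join

Fix: Move the right-table condition into the ON clause so unmatched parents are kept

Corrected query:
SELECT p.name, c.sales FROM authors p LEFT JOIN novels c ON c.author_id = p.id AND c.sales > 48877

Result:
name    | sales
--------+------
Austen  | NULL 
Borges  | NULL 
Tolkien | NULL 
Asimov  | NULL 
Atwood  | NULL 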